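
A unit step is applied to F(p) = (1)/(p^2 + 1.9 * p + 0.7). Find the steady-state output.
FVT: lim_{t→∞} y(t) = lim_{p→0} p*Y(p) where Y(p) = F(p)/p.
= lim_{p→0} F(p) = F(0) = num(0)/den(0) = 1/0.7 = 1.429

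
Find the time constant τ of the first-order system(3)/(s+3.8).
First-order system: τ = -1/pole. Pole = -3.8. τ = -1/(-3.8) = 0.2632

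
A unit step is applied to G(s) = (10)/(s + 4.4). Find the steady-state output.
FVT: lim_{t→∞} y(t) = lim_{s→0} s*Y(s) where Y(s) = G(s)/s.
= lim_{s→0} G(s) = G(0) = num(0)/den(0) = 10/4.4 = 2.273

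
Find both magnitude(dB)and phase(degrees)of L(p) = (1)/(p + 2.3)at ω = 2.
Substitute p = j*2: L(j2) = 0.247578 - 0.215285j.
|L| = 20*log₁₀(sqrt(Re²+Im²)) = -9.68 dB.
∠L = atan2(Im, Re) = -41.01°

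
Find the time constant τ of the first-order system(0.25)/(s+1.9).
First-order system: τ = -1/pole. Pole = -1.9. τ = -1/(-1.9) = 0.5263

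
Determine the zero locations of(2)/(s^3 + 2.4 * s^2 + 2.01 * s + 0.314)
Numerator is a nonzero constant (2) → Zeros: none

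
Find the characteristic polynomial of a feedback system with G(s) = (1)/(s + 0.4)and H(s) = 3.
Characteristic poly = G_den * H_den + G_num * H_num = (s + 0.4) + (3) = s + 3.4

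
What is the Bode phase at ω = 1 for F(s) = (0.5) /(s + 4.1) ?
Substitute s = j*1: F(j1) = 0.115104 - 0.0280741j.
∠F(j1) = atan2(Im, Re) = atan2(-0.0280741, 0.115104) = -13.71°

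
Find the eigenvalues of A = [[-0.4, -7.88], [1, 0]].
Eigenvalues solve det(λI - A) = 0.
Characteristic polynomial: λ^2 + 0.4*λ + 7.88 = 0.
Roots: -0.2 + 2.8j, -0.2 - 2.8j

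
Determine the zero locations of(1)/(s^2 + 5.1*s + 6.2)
Numerator is a nonzero constant (1) → Zeros: none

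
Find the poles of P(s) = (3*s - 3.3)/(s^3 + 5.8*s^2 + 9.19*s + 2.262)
Set denominator = 0: s^3 + 5.8*s^2 + 9.19*s + 2.262 = (s + 0.3)(s + 2.6)(s + 2.9) = 0 → Poles: -0.3, -2.6, -2.9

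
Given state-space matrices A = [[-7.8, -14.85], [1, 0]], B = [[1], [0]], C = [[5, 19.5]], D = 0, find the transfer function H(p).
H(p) = C(pI - A)⁻¹B + D.
Characteristic polynomial det(pI - A) = p^2 + 7.8*p + 14.85.
Numerator from C·adj(pI-A)·B + D·det(pI-A) = 5*p + 19.5.
H(p) = (5*p + 19.5)/(p^2 + 7.8*p + 14.85)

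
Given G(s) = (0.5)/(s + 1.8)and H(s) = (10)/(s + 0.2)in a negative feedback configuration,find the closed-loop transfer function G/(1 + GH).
Closed-loop T = G/(1+GH).
Numerator: G_num * H_den = 0.5*s + 0.1.
Denominator: G_den * H_den + G_num * H_num = (s^2 + 2*s + 0.36) + (5) = s^2 + 2*s + 5.36.
T(s) = (0.5*s + 0.1)/(s^2 + 2*s + 5.36)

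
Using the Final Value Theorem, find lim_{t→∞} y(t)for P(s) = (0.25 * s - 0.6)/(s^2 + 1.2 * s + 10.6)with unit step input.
FVT: lim_{t→∞} y(t) = lim_{s→0} s*Y(s) where Y(s) = P(s)/s.
= lim_{s→0} P(s) = P(0) = num(0)/den(0) = -0.6/10.6 = -0.0566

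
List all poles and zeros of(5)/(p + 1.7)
Set denominator = 0: p + 1.7 = 0 → Poles: -1.7
Numerator is a nonzero constant (5) → Zeros: none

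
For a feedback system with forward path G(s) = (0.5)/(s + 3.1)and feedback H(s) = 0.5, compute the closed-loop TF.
Closed-loop T = G/(1+GH).
Numerator: G_num * H_den = 0.5.
Denominator: G_den * H_den + G_num * H_num = (s + 3.1) + (0.25) = s + 3.35.
T(s) = (0.5)/(s + 3.35)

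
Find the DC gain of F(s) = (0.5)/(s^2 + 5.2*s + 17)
DC gain = F(0) = num(0)/den(0) = 0.5/17 = 0.02941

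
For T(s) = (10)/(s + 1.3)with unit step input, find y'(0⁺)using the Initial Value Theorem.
IVT: y'(0⁺) = lim_{s→∞} s²·Y(s) = lim_{s→∞} s·T(s).
deg(num) = 0, deg(den) = 1, relative degree = 1, so s·T(s) → (leading num)/(leading den) = 10/1 = 10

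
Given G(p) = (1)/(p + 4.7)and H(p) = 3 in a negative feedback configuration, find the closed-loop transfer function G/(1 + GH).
Closed-loop T = G/(1+GH).
Numerator: G_num * H_den = 1.
Denominator: G_den * H_den + G_num * H_num = (p + 4.7) + (3) = p + 7.7.
T(p) = (1)/(p + 7.7)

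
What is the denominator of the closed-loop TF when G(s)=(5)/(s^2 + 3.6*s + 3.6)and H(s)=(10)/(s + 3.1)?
Characteristic poly = G_den * H_den + G_num * H_num = (s^3 + 6.7*s^2 + 14.76*s + 11.16) + (50) = s^3 + 6.7*s^2 + 14.76*s + 61.16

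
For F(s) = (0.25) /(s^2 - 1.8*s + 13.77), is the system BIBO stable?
Denominator: s^2 - 1.8*s + 13.77. Poles: 0.9 + 3.6j, 0.9 - 3.6j. All Re(p)<0: No (unstable)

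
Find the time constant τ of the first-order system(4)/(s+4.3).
First-order system: τ = -1/pole. Pole = -4.3. τ = -1/(-4.3) = 0.2326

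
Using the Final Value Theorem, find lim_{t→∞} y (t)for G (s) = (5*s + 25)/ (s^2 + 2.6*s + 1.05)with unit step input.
FVT: lim_{t→∞} y(t) = lim_{s→0} s*Y(s) where Y(s) = G(s)/s.
= lim_{s→0} G(s) = G(0) = num(0)/den(0) = 25/1.05 = 23.81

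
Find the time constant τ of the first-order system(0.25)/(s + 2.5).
First-order system: τ = -1/pole. Pole = -2.5. τ = -1/(-2.5) = 0.4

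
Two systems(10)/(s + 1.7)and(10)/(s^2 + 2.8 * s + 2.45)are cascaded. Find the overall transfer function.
Series: H = H₁ · H₂ = (n₁·n₂)/(d₁·d₂).
Num: n₁·n₂ = 100. Den: d₁·d₂ = s^3 + 4.5*s^2 + 7.21*s + 4.165.
H(s) = (100)/(s^3 + 4.5*s^2 + 7.21*s + 4.165)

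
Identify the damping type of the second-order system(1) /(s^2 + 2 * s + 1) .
Standard form: ωn²/(s²+2ζωn·s+ωn²) gives ωn=1, ζ=1.
Critically damped (ζ = 1)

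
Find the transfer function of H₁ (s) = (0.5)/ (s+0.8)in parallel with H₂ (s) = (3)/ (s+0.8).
Parallel: H = H₁ + H₂ = (n₁·d₂ + n₂·d₁)/(d₁·d₂).
n₁·d₂ = 0.5*s + 0.4. n₂·d₁ = 3*s + 2.4. Sum = 3.5*s + 2.8. d₁·d₂ = s^2 + 1.6*s + 0.64.
H(s) = (3.5*s + 2.8)/(s^2 + 1.6*s + 0.64)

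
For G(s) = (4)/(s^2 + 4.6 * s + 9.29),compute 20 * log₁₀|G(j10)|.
Substitute s = j*10: G(j10) = -0.0350763 - 0.0177876j.
|G(j10)| = sqrt(Re² + Im²) = 0.03933.
20*log₁₀(0.03933) = -28.11 dB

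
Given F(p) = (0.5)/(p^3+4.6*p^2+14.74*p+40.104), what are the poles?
Set denominator = 0: p^3 + 4.6*p^2 + 14.74*p + 40.104 = (p + 3.6)(p^2 + p + 11.14) = 0 → Poles: -0.5 + 3.3j, -0.5 - 3.3j, -3.6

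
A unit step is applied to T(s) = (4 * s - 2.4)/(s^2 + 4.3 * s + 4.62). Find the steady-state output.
FVT: lim_{t→∞} y(t) = lim_{s→0} s*Y(s) where Y(s) = T(s)/s.
= lim_{s→0} T(s) = T(0) = num(0)/den(0) = -2.4/4.62 = -0.5195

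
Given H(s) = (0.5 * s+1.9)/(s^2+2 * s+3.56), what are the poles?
Set denominator = 0: s^2 + 2*s + 3.56 = 0 → Poles: -1 + 1.6j, -1 - 1.6j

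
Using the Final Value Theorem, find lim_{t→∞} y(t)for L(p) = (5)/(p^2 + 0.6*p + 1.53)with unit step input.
FVT: lim_{t→∞} y(t) = lim_{p→0} p*Y(p) where Y(p) = L(p)/p.
= lim_{p→0} L(p) = L(0) = num(0)/den(0) = 5/1.53 = 3.268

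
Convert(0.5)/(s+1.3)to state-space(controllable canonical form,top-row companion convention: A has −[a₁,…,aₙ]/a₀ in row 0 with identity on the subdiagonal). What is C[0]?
Reachable canonical form: C = numerator coefficients (right-aligned, zero-padded to length n).
num = 0.5, C = [[0.5]].
C[0] = 0.5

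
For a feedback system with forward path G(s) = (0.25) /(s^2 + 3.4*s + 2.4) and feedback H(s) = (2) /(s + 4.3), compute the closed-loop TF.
Closed-loop T = G/(1+GH).
Numerator: G_num * H_den = 0.25*s + 1.075.
Denominator: G_den * H_den + G_num * H_num = (s^3 + 7.7*s^2 + 17.02*s + 10.32) + (0.5) = s^3 + 7.7*s^2 + 17.02*s + 10.82.
T(s) = (0.25*s + 1.075)/(s^3 + 7.7*s^2 + 17.02*s + 10.82)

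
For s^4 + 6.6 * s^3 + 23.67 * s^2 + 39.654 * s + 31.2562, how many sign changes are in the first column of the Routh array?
Routh array:
s^4: [1, 23.67, 31.2562]; s^3: [6.6, 39.654]; s^2: [17.6618, 31.2562]; s^1: [27.9739]; s^0: [31.2562]
First column: [1, 6.6, 17.6618, 27.9739, 31.2562]. Sign changes = 0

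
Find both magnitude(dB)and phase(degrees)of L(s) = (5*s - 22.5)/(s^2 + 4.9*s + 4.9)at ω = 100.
Substitute s = j*100: L(j100) = 0.00469223 - 0.0497945j.
|L| = 20*log₁₀(sqrt(Re²+Im²)) = -26.02 dB.
∠L = atan2(Im, Re) = -84.62°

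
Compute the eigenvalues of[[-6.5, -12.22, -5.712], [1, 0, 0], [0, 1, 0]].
Eigenvalues solve det(λI - A) = 0.
Characteristic polynomial: λ^3 + 6.5*λ^2 + 12.22*λ + 5.712 = 0.
Factor: (λ + 3.4)(λ + 0.7)(λ + 2.4) = 0.
Roots: -0.7, -2.4, -3.4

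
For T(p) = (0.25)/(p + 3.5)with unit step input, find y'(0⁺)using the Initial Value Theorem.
IVT: y'(0⁺) = lim_{p→∞} p²·Y(p) = lim_{p→∞} p·T(p).
deg(num) = 0, deg(den) = 1, relative degree = 1, so p·T(p) → (leading num)/(leading den) = 0.25/1 = 0.25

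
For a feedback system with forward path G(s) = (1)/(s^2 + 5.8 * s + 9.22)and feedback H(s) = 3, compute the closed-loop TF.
Closed-loop T = G/(1+GH).
Numerator: G_num * H_den = 1.
Denominator: G_den * H_den + G_num * H_num = (s^2 + 5.8*s + 9.22) + (3) = s^2 + 5.8*s + 12.22.
T(s) = (1)/(s^2 + 5.8*s + 12.22)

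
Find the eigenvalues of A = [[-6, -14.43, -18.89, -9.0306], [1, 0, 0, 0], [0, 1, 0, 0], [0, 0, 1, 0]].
Eigenvalues solve det(λI - A) = 0.
Characteristic polynomial: λ^4 + 6*λ^3 + 14.43*λ^2 + 18.89*λ + 9.0306 = 0.
Factor: (λ + 0.9)(λ + 2.9)(λ^2 + 2.2*λ + 3.46) = 0.
Roots: -0.9, -1.1 + 1.5j, -1.1 - 1.5j, -2.9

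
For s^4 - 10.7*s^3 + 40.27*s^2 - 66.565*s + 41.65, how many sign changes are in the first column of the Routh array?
Routh array:
s^4: [1, 40.27, 41.65]; s^3: [-10.7, -66.565]; s^2: [34.049, 41.65]; s^1: [-53.4764]; s^0: [41.65]
First column: [1, -10.7, 34.049, -53.4764, 41.65]. Sign changes = 4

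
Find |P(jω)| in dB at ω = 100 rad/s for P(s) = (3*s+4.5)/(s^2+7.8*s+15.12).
Substitute s = j*100: P(j100) = 0.00188491 - 0.0298982j.
|P(j100)| = sqrt(Re² + Im²) = 0.02996.
20*log₁₀(0.02996) = -30.47 dB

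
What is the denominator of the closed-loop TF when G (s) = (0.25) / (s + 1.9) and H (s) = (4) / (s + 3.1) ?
Characteristic poly = G_den * H_den + G_num * H_num = (s^2 + 5*s + 5.89) + (1) = s^2 + 5*s + 6.89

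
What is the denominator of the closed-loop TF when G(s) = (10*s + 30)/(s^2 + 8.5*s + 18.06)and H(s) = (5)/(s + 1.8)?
Characteristic poly = G_den * H_den + G_num * H_num = (s^3 + 10.3*s^2 + 33.36*s + 32.508) + (50*s + 150) = s^3 + 10.3*s^2 + 83.36*s + 182.508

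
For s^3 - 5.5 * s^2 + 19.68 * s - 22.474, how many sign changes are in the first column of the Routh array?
Routh array:
s^3: [1, 19.68]; s^2: [-5.5, -22.474]; s^1: [15.5938]; s^0: [-22.474]
First column: [1, -5.5, 15.5938, -22.474]. Sign changes = 3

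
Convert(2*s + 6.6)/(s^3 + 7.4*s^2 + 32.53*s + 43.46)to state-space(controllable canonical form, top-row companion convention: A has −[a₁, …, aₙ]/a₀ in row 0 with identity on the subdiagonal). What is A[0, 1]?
Reachable canonical form for den = s^3 + 7.4*s^2 + 32.53*s + 43.46: top row of A = -[a₁,a₂,...,aₙ]/a₀, ones on the subdiagonal, zeros elsewhere.
A = [[-7.4, -32.53, -43.46], [1, 0, 0], [0, 1, 0]].
A[0,1] = -32.53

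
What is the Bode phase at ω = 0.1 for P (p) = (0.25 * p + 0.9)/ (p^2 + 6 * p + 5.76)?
Substitute p = j*0.1: P(j0.1) = 0.155285 - 0.0118558j.
∠P(j0.1) = atan2(Im, Re) = atan2(-0.0118558, 0.155285) = -4.37°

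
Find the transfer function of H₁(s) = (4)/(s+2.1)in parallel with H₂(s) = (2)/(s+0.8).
Parallel: H = H₁ + H₂ = (n₁·d₂ + n₂·d₁)/(d₁·d₂).
n₁·d₂ = 4*s + 3.2. n₂·d₁ = 2*s + 4.2. Sum = 6*s + 7.4. d₁·d₂ = s^2 + 2.9*s + 1.68.
H(s) = (6*s + 7.4)/(s^2 + 2.9*s + 1.68)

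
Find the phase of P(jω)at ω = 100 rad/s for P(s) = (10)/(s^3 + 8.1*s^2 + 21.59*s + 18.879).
Substitute s = j*100: P(j100) = -8.07998e-07 + 9.95606e-06j.
∠P(j100) = atan2(Im, Re) = atan2(9.95606e-06, -8.07998e-07) = 94.64° (principal value).
Summing the individual angle contributions Σ∠(j100 − zᵢ) − Σ∠(j100 − pₖ) over the 0 zero(s) and 3 pole(s), each followed continuously from ω = 0 (DC phase referenced to (−180°, 180°]), gives -265.36°, i.e. the principal value - 360°. Continuous Bode phase = -265.36°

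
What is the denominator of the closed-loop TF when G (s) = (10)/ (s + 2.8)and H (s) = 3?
Characteristic poly = G_den * H_den + G_num * H_num = (s + 2.8) + (30) = s + 32.8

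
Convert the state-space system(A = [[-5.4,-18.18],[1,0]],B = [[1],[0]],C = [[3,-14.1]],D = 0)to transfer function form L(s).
L(s) = C(sI - A)⁻¹B + D.
Characteristic polynomial det(sI - A) = s^2 + 5.4*s + 18.18.
Numerator from C·adj(sI-A)·B + D·det(sI-A) = 3*s - 14.1.
L(s) = (3*s - 14.1)/(s^2 + 5.4*s + 18.18)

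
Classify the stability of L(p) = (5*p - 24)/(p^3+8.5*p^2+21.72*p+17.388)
Denominator: p^3 + 8.5*p^2 + 21.72*p + 17.388 = (p + 1.8)(p + 4.6)(p + 2.1). Poles: -1.8, -2.1, -4.6. Stable (all poles in LHP)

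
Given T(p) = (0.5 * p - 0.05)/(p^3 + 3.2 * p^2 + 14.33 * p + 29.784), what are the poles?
Set denominator = 0: p^3 + 3.2*p^2 + 14.33*p + 29.784 = (p + 2.4)(p^2 + 0.8*p + 12.41) = 0 → Poles: -0.4 + 3.5j, -0.4 - 3.5j, -2.4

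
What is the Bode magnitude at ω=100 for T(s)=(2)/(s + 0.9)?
Substitute s = j*100: T(j100) = 0.000179985 - 0.0199984j.
|T(j100)| = sqrt(Re² + Im²) = 0.02.
20*log₁₀(0.02) = -33.98 dB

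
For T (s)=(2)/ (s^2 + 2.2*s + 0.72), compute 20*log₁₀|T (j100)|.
Substitute s = j*100: T(j100) = -0.000199918 - 4.3985e-06j.
|T(j100)| = sqrt(Re² + Im²) = 0.0002.
20*log₁₀(0.0002) = -73.98 dB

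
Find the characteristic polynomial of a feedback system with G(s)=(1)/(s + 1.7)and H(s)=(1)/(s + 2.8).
Characteristic poly = G_den * H_den + G_num * H_num = (s^2 + 4.5*s + 4.76) + (1) = s^2 + 4.5*s + 5.76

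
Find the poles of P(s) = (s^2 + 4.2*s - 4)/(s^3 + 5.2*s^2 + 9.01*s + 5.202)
Set denominator = 0: s^3 + 5.2*s^2 + 9.01*s + 5.202 = (s + 1.7)(s + 1.7)(s + 1.8) = 0 → Poles: -1.7, -1.7, -1.8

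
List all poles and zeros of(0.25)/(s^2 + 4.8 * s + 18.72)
Set denominator = 0: s^2 + 4.8*s + 18.72 = 0 → Poles: -2.4 + 3.6j, -2.4 - 3.6j
Numerator is a nonzero constant (0.25) → Zeros: none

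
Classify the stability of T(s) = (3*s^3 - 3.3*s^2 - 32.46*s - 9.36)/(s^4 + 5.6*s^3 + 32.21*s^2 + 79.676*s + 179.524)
Denominator: s^4 + 5.6*s^3 + 32.21*s^2 + 79.676*s + 179.524 = (s^2 + 1.2*s + 14.8)(s^2 + 4.4*s + 12.13). Poles: -0.6 + 3.8j, -0.6 - 3.8j, -2.2 + 2.7j, -2.2 - 2.7j. Stable (all poles in LHP)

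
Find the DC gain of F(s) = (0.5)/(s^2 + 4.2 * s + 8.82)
DC gain = F(0) = num(0)/den(0) = 0.5/8.82 = 0.05669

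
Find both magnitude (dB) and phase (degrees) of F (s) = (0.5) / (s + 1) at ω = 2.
Substitute s = j*2: F(j2) = 0.1 - 0.2j.
|F| = 20*log₁₀(sqrt(Re²+Im²)) = -13.01 dB.
∠F = atan2(Im, Re) = -63.43°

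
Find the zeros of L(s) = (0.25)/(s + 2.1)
Numerator is a nonzero constant (0.25) → Zeros: none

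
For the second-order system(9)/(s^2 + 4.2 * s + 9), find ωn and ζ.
Standard form: ωn²/(s²+2ζωn·s+ωn²).
const=9=ωn² → ωn=3, s coeff=4.2=2ζωn → ζ=0.7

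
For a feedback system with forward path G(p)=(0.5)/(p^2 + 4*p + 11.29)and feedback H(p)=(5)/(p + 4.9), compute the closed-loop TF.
Closed-loop T = G/(1+GH).
Numerator: G_num * H_den = 0.5*p + 2.45.
Denominator: G_den * H_den + G_num * H_num = (p^3 + 8.9*p^2 + 30.89*p + 55.321) + (2.5) = p^3 + 8.9*p^2 + 30.89*p + 57.821.
T(p) = (0.5*p + 2.45)/(p^3 + 8.9*p^2 + 30.89*p + 57.821)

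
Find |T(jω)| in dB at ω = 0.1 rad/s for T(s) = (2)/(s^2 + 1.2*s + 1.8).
Substitute s = j*0.1: T(j0.1) = 1.11232 - 0.0745689j.
|T(j0.1)| = sqrt(Re² + Im²) = 1.115.
20*log₁₀(1.115) = 0.94 dB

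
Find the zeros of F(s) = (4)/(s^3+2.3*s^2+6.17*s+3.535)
Numerator is a nonzero constant (4) → Zeros: none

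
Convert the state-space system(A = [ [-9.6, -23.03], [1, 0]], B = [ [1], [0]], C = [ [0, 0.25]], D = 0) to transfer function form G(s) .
G(s) = C(sI - A)⁻¹B + D.
Characteristic polynomial det(sI - A) = s^2 + 9.6*s + 23.03.
Numerator from C·adj(sI-A)·B + D·det(sI-A) = 0.25.
G(s) = (0.25)/(s^2 + 9.6*s + 23.03)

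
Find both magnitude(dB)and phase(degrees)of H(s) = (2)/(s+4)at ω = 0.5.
Substitute s = j*0.5: H(j0.5) = 0.492308 - 0.0615385j.
|H| = 20*log₁₀(sqrt(Re²+Im²)) = -6.09 dB.
∠H = atan2(Im, Re) = -7.13°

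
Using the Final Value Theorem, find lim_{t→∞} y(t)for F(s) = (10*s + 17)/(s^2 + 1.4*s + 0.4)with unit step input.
FVT: lim_{t→∞} y(t) = lim_{s→0} s*Y(s) where Y(s) = F(s)/s.
= lim_{s→0} F(s) = F(0) = num(0)/den(0) = 17/0.4 = 42.5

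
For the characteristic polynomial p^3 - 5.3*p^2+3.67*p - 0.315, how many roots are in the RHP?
p^3 - 5.3*p^2 + 3.67*p - 0.315 = (p - 0.1)(p - 0.7)(p - 4.5). Poles: 0.1, 0.7, 4.5. RHP poles (Re>0): 3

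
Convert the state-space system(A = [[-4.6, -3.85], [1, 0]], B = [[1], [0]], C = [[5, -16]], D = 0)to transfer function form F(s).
F(s) = C(sI - A)⁻¹B + D.
Characteristic polynomial det(sI - A) = s^2 + 4.6*s + 3.85.
Numerator from C·adj(sI-A)·B + D·det(sI-A) = 5*s - 16.
F(s) = (5*s - 16)/(s^2 + 4.6*s + 3.85)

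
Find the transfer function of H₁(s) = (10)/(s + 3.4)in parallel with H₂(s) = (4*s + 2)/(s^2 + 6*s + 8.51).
Parallel: H = H₁ + H₂ = (n₁·d₂ + n₂·d₁)/(d₁·d₂).
n₁·d₂ = 10*s^2 + 60*s + 85.1. n₂·d₁ = 4*s^2 + 15.6*s + 6.8. Sum = 14*s^2 + 75.6*s + 91.9. d₁·d₂ = s^3 + 9.4*s^2 + 28.91*s + 28.934.
H(s) = (14*s^2 + 75.6*s + 91.9)/(s^3 + 9.4*s^2 + 28.91*s + 28.934)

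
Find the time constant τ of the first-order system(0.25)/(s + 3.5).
First-order system: τ = -1/pole. Pole = -3.5. τ = -1/(-3.5) = 0.2857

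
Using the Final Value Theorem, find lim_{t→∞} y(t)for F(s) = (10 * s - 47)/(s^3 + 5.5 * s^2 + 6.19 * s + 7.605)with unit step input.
FVT: lim_{t→∞} y(t) = lim_{s→0} s*Y(s) where Y(s) = F(s)/s.
= lim_{s→0} F(s) = F(0) = num(0)/den(0) = -47/7.605 = -6.18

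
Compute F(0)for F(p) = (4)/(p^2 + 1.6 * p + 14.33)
DC gain = F(0) = num(0)/den(0) = 4/14.33 = 0.2791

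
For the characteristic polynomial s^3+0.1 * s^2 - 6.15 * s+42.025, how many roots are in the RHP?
s^3 + 0.1*s^2 - 6.15*s + 42.025 = (s + 4.1)(s^2 - 4*s + 10.25). Poles: -4.1, 2 + 2.5j, 2 - 2.5j. RHP poles (Re>0): 2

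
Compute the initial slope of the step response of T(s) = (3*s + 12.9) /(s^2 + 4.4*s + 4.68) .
IVT: y'(0⁺) = lim_{s→∞} s²·Y(s) = lim_{s→∞} s·T(s).
deg(num) = 1, deg(den) = 2, relative degree = 1, so s·T(s) → (leading num)/(leading den) = 3/1 = 3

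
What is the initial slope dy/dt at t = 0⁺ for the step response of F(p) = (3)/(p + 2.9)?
IVT: y'(0⁺) = lim_{p→∞} p²·Y(p) = lim_{p→∞} p·F(p).
deg(num) = 0, deg(den) = 1, relative degree = 1, so p·F(p) → (leading num)/(leading den) = 3/1 = 3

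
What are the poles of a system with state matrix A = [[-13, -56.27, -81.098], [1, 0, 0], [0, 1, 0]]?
Eigenvalues solve det(λI - A) = 0.
Characteristic polynomial: λ^3 + 13*λ^2 + 56.27*λ + 81.098 = 0.
Factor: (λ + 4.6)(λ + 4.3)(λ + 4.1) = 0.
Roots: -4.1, -4.3, -4.6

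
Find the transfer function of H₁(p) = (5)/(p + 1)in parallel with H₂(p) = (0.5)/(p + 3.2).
Parallel: H = H₁ + H₂ = (n₁·d₂ + n₂·d₁)/(d₁·d₂).
n₁·d₂ = 5*p + 16. n₂·d₁ = 0.5*p + 0.5. Sum = 5.5*p + 16.5. d₁·d₂ = p^2 + 4.2*p + 3.2.
H(p) = (5.5*p + 16.5)/(p^2 + 4.2*p + 3.2)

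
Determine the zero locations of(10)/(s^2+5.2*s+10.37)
Numerator is a nonzero constant (10) → Zeros: none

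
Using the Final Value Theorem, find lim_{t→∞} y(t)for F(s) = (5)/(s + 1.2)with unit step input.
FVT: lim_{t→∞} y(t) = lim_{s→0} s*Y(s) where Y(s) = F(s)/s.
= lim_{s→0} F(s) = F(0) = num(0)/den(0) = 5/1.2 = 4.167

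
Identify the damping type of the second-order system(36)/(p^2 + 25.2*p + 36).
Standard form: ωn²/(p²+2ζωn·p+ωn²) gives ωn=6, ζ=2.1.
Overdamped (ζ = 2.1 > 1)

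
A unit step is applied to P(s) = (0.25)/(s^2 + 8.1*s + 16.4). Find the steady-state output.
FVT: lim_{t→∞} y(t) = lim_{s→0} s*Y(s) where Y(s) = P(s)/s.
= lim_{s→0} P(s) = P(0) = num(0)/den(0) = 0.25/16.4 = 0.01524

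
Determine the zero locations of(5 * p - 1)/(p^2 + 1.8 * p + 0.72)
Set numerator = 0: 5*p - 1 = 0 → Zeros: 0.2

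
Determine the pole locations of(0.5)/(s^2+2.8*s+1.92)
Set denominator = 0: s^2 + 2.8*s + 1.92 = (s + 1.6)(s + 1.2) = 0 → Poles: -1.2, -1.6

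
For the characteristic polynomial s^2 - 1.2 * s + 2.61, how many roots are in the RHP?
Poles: 0.6 + 1.5j, 0.6 - 1.5j. RHP poles (Re>0): 2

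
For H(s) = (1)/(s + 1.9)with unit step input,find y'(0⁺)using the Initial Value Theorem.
IVT: y'(0⁺) = lim_{s→∞} s²·Y(s) = lim_{s→∞} s·H(s).
deg(num) = 0, deg(den) = 1, relative degree = 1, so s·H(s) → (leading num)/(leading den) = 1/1 = 1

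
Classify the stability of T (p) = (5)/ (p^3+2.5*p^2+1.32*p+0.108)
Denominator: p^3 + 2.5*p^2 + 1.32*p + 0.108 = (p + 0.1)(p + 0.6)(p + 1.8). Poles: -0.1, -0.6, -1.8. Stable (all poles in LHP)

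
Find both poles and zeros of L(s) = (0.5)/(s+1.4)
Set denominator = 0: s + 1.4 = 0 → Poles: -1.4
Numerator is a nonzero constant (0.5) → Zeros: none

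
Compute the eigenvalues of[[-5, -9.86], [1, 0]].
Eigenvalues solve det(λI - A) = 0.
Characteristic polynomial: λ^2 + 5*λ + 9.86 = 0.
Roots: -2.5 + 1.9j, -2.5 - 1.9j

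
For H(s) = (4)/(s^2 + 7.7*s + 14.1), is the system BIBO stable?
Denominator: s^2 + 7.7*s + 14.1 = (s + 4.7)(s + 3). Poles: -3, -4.7. All Re(p)<0: Yes (stable)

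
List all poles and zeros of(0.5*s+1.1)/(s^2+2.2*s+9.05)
Set denominator = 0: s^2 + 2.2*s + 9.05 = 0 → Poles: -1.1 + 2.8j, -1.1 - 2.8j
Set numerator = 0: 0.5*s + 1.1 = 0 → Zeros: -2.2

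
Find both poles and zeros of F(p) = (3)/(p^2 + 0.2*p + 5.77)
Set denominator = 0: p^2 + 0.2*p + 5.77 = 0 → Poles: -0.1 + 2.4j, -0.1 - 2.4j
Numerator is a nonzero constant (3) → Zeros: none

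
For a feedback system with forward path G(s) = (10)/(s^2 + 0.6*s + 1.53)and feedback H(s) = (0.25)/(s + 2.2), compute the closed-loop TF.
Closed-loop T = G/(1+GH).
Numerator: G_num * H_den = 10*s + 22.
Denominator: G_den * H_den + G_num * H_num = (s^3 + 2.8*s^2 + 2.85*s + 3.366) + (2.5) = s^3 + 2.8*s^2 + 2.85*s + 5.866.
T(s) = (10*s + 22)/(s^3 + 2.8*s^2 + 2.85*s + 5.866)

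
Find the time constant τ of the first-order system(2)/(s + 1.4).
First-order system: τ = -1/pole. Pole = -1.4. τ = -1/(-1.4) = 0.7143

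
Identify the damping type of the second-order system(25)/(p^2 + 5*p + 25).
Standard form: ωn²/(p²+2ζωn·p+ωn²) gives ωn=5, ζ=0.5.
Underdamped (ζ = 0.5 < 1)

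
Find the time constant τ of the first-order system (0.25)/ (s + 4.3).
First-order system: τ = -1/pole. Pole = -4.3. τ = -1/(-4.3) = 0.2326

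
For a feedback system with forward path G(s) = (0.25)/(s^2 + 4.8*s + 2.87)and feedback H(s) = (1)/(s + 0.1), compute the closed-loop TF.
Closed-loop T = G/(1+GH).
Numerator: G_num * H_den = 0.25*s + 0.025.
Denominator: G_den * H_den + G_num * H_num = (s^3 + 4.9*s^2 + 3.35*s + 0.287) + (0.25) = s^3 + 4.9*s^2 + 3.35*s + 0.537.
T(s) = (0.25*s + 0.025)/(s^3 + 4.9*s^2 + 3.35*s + 0.537)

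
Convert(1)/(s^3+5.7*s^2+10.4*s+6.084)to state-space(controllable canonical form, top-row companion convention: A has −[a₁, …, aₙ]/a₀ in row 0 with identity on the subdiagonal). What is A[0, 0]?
Reachable canonical form for den = s^3 + 5.7*s^2 + 10.4*s + 6.084: top row of A = -[a₁,a₂,...,aₙ]/a₀, ones on the subdiagonal, zeros elsewhere.
A = [[-5.7, -10.4, -6.084], [1, 0, 0], [0, 1, 0]].
A[0,0] = -5.7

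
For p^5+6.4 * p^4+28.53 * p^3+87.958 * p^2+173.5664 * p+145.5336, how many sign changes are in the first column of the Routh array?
Routh array:
p^5: [1, 28.53, 173.5664]; p^4: [6.4, 87.958, 145.5336]; p^3: [14.7866, 150.827]; p^2: [22.6763, 145.5336]; p^1: [55.9287]; p^0: [145.5336]
First column: [1, 6.4, 14.7866, 22.6763, 55.9287, 145.5336]. Sign changes = 0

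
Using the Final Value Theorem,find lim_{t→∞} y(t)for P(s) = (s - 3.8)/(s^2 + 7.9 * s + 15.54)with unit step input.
FVT: lim_{t→∞} y(t) = lim_{s→0} s*Y(s) where Y(s) = P(s)/s.
= lim_{s→0} P(s) = P(0) = num(0)/den(0) = -3.8/15.54 = -0.2445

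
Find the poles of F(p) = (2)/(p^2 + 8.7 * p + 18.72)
Set denominator = 0: p^2 + 8.7*p + 18.72 = (p + 4.8)(p + 3.9) = 0 → Poles: -3.9, -4.8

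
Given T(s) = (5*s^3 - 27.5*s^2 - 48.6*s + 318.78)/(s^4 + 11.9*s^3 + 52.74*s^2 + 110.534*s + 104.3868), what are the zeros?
Set numerator = 0: 5*s^3 - 27.5*s^2 - 48.6*s + 318.78 = 5*(s - 4.6)(s - 4.2)(s + 3.3) = 0 → Zeros: -3.3, 4.2, 4.6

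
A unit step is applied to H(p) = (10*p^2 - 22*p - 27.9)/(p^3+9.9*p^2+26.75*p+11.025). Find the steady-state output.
FVT: lim_{t→∞} y(t) = lim_{p→0} p*Y(p) where Y(p) = H(p)/p.
= lim_{p→0} H(p) = H(0) = num(0)/den(0) = -27.9/11.025 = -2.531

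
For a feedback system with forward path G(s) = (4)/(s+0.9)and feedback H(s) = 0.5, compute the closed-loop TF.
Closed-loop T = G/(1+GH).
Numerator: G_num * H_den = 4.
Denominator: G_den * H_den + G_num * H_num = (s + 0.9) + (2) = s + 2.9.
T(s) = (4)/(s + 2.9)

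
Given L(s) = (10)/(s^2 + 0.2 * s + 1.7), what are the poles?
Set denominator = 0: s^2 + 0.2*s + 1.7 = 0 → Poles: -0.1 + 1.3j, -0.1 - 1.3j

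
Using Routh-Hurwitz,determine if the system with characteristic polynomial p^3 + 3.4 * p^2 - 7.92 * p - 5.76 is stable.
Routh array:
p^3: [1, -7.92]; p^2: [3.4, -5.76]; p^1: [-6.22588]; p^0: [-5.76]
First column: [1, 3.4, -6.22588, -5.76]. Sign changes = 1.
No, unstable (1 RHP root(s))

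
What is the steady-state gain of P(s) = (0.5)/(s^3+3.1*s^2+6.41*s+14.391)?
DC gain = P(0) = num(0)/den(0) = 0.5/14.391 = 0.03474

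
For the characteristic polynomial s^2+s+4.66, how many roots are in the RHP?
Poles: -0.5 + 2.1j, -0.5 - 2.1j. RHP poles (Re>0): 0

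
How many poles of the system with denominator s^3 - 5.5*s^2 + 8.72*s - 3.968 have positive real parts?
s^3 - 5.5*s^2 + 8.72*s - 3.968 = (s - 1.6)(s - 3.1)(s - 0.8). Poles: 0.8, 1.6, 3.1. RHP poles (Re>0): 3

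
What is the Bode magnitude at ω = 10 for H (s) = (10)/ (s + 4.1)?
Substitute s = j*10: H(j10) = 0.350997 - 0.856091j.
|H(j10)| = sqrt(Re² + Im²) = 0.9253.
20*log₁₀(0.9253) = -0.67 dB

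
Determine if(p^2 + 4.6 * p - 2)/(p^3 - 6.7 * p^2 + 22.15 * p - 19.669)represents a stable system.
Denominator: p^3 - 6.7*p^2 + 22.15*p - 19.669 = (p - 1.3)(p^2 - 5.4*p + 15.13). Poles: 1.3, 2.7 + 2.8j, 2.7 - 2.8j. All Re(p)<0: No (unstable)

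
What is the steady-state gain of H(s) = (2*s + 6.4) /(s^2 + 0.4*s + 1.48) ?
DC gain = H(0) = num(0)/den(0) = 6.4/1.48 = 4.324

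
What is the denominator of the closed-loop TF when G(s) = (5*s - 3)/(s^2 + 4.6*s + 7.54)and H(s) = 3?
Characteristic poly = G_den * H_den + G_num * H_num = (s^2 + 4.6*s + 7.54) + (15*s - 9) = s^2 + 19.6*s - 1.46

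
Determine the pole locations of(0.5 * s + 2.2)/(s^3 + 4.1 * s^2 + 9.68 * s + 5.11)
Set denominator = 0: s^3 + 4.1*s^2 + 9.68*s + 5.11 = (s + 0.7)(s^2 + 3.4*s + 7.3) = 0 → Poles: -0.7, -1.7 + 2.1j, -1.7 - 2.1j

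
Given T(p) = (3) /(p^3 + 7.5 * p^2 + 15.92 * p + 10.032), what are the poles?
Set denominator = 0: p^3 + 7.5*p^2 + 15.92*p + 10.032 = (p + 1.9)(p + 1.2)(p + 4.4) = 0 → Poles: -1.2, -1.9, -4.4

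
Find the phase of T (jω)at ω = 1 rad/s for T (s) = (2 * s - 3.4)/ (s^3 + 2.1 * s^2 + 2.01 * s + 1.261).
Substitute s = j*1: T(j1) = 2.8263 + 1.01855j.
∠T(j1) = atan2(Im, Re) = atan2(1.01855, 2.8263) = 19.82°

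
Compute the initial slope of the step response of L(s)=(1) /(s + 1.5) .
IVT: y'(0⁺) = lim_{s→∞} s²·Y(s) = lim_{s→∞} s·L(s).
deg(num) = 0, deg(den) = 1, relative degree = 1, so s·L(s) → (leading num)/(leading den) = 1/1 = 1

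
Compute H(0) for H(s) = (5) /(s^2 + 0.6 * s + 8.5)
DC gain = H(0) = num(0)/den(0) = 5/8.5 = 0.5882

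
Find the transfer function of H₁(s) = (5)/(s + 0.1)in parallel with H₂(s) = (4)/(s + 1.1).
Parallel: H = H₁ + H₂ = (n₁·d₂ + n₂·d₁)/(d₁·d₂).
n₁·d₂ = 5*s + 5.5. n₂·d₁ = 4*s + 0.4. Sum = 9*s + 5.9. d₁·d₂ = s^2 + 1.2*s + 0.11.
H(s) = (9*s + 5.9)/(s^2 + 1.2*s + 0.11)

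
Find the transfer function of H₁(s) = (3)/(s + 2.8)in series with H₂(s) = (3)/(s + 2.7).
Series: H = H₁ · H₂ = (n₁·n₂)/(d₁·d₂).
Num: n₁·n₂ = 9. Den: d₁·d₂ = s^2 + 5.5*s + 7.56.
H(s) = (9)/(s^2 + 5.5*s + 7.56)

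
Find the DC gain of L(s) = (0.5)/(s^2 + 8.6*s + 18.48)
DC gain = L(0) = num(0)/den(0) = 0.5/18.48 = 0.02706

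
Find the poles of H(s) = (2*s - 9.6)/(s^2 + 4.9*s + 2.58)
Set denominator = 0: s^2 + 4.9*s + 2.58 = (s + 4.3)(s + 0.6) = 0 → Poles: -0.6, -4.3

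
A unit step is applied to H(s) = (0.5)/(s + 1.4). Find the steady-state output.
FVT: lim_{t→∞} y(t) = lim_{s→0} s*Y(s) where Y(s) = H(s)/s.
= lim_{s→0} H(s) = H(0) = num(0)/den(0) = 0.5/1.4 = 0.3571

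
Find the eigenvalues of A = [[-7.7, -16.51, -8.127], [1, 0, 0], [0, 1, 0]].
Eigenvalues solve det(λI - A) = 0.
Characteristic polynomial: λ^3 + 7.7*λ^2 + 16.51*λ + 8.127 = 0.
Factor: (λ + 2.7)(λ + 4.3)(λ + 0.7) = 0.
Roots: -0.7, -2.7, -4.3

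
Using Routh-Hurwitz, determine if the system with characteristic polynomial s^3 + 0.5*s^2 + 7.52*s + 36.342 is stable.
Routh array:
s^3: [1, 7.52]; s^2: [0.5, 36.342]; s^1: [-65.164]; s^0: [36.342]
First column: [1, 0.5, -65.164, 36.342]. Sign changes = 2.
No, unstable (2 RHP root(s))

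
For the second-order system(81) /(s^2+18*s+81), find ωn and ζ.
Standard form: ωn²/(s²+2ζωn·s+ωn²).
const=81=ωn² → ωn=9, s coeff=18=2ζωn → ζ=1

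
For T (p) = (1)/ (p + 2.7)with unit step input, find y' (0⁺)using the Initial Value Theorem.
IVT: y'(0⁺) = lim_{p→∞} p²·Y(p) = lim_{p→∞} p·T(p).
deg(num) = 0, deg(den) = 1, relative degree = 1, so p·T(p) → (leading num)/(leading den) = 1/1 = 1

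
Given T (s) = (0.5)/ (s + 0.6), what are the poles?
Set denominator = 0: s + 0.6 = 0 → Poles: -0.6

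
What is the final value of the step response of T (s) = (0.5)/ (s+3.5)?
FVT: lim_{t→∞} y(t) = lim_{s→0} s*Y(s) where Y(s) = T(s)/s.
= lim_{s→0} T(s) = T(0) = num(0)/den(0) = 0.5/3.5 = 0.1429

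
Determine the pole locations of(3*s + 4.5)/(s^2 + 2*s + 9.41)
Set denominator = 0: s^2 + 2*s + 9.41 = 0 → Poles: -1 + 2.9j, -1 - 2.9j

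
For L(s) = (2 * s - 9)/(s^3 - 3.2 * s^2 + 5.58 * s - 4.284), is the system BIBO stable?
Denominator: s^3 - 3.2*s^2 + 5.58*s - 4.284 = (s - 1.4)(s^2 - 1.8*s + 3.06). Poles: 0.9 + 1.5j, 0.9 - 1.5j, 1.4. All Re(p)<0: No (unstable)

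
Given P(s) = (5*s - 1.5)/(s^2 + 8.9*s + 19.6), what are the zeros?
Set numerator = 0: 5*s - 1.5 = 0 → Zeros: 0.3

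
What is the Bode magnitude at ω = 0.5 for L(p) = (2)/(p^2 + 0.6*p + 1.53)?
Substitute p = j*0.5: L(j0.5) = 1.48114 - 0.347142j.
|L(j0.5)| = sqrt(Re² + Im²) = 1.521.
20*log₁₀(1.521) = 3.64 dB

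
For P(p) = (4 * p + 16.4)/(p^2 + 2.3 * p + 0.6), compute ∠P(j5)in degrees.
Substitute p = j*5: P(j5) = -0.233862 - 0.929894j.
∠P(j5) = atan2(Im, Re) = atan2(-0.929894, -0.233862) = -104.12°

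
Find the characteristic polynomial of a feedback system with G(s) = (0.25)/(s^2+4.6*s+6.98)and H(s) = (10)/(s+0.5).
Characteristic poly = G_den * H_den + G_num * H_num = (s^3 + 5.1*s^2 + 9.28*s + 3.49) + (2.5) = s^3 + 5.1*s^2 + 9.28*s + 5.99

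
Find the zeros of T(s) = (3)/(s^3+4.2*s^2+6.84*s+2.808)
Numerator is a nonzero constant (3) → Zeros: none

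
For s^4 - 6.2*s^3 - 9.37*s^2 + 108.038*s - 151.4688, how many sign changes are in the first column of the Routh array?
Routh array:
s^4: [1, -9.37, -151.4688]; s^3: [-6.2, 108.038]; s^2: [8.05548, -151.4688]; s^1: [-8.54178]; s^0: [-151.4688]
First column: [1, -6.2, 8.05548, -8.54178, -151.4688]. Sign changes = 3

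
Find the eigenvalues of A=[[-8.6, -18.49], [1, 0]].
Eigenvalues solve det(λI - A) = 0.
Characteristic polynomial: λ^2 + 8.6*λ + 18.49 = 0.
Factor: (λ + 4.3)(λ + 4.3) = 0.
Roots: -4.3, -4.3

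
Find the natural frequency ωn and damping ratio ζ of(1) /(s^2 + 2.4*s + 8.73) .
Underdamped: complex pole -1.2 + 2.7j. ωn = |pole| = 2.955, ζ = -Re(pole)/ωn = 0.4061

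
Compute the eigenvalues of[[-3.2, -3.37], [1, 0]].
Eigenvalues solve det(λI - A) = 0.
Characteristic polynomial: λ^2 + 3.2*λ + 3.37 = 0.
Roots: -1.6 + 0.9j, -1.6 - 0.9j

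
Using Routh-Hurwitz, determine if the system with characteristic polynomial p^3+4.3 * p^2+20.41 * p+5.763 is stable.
Routh array:
p^3: [1, 20.41]; p^2: [4.3, 5.763]; p^1: [19.0698]; p^0: [5.763]
First column: [1, 4.3, 19.0698, 5.763]. Sign changes = 0.
Yes, stable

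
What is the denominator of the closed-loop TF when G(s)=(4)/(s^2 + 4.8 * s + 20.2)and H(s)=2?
Characteristic poly = G_den * H_den + G_num * H_num = (s^2 + 4.8*s + 20.2) + (8) = s^2 + 4.8*s + 28.2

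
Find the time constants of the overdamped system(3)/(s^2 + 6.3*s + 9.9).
Overdamped: real poles at -3, -3.3. τ = -1/pole → τ₁ = 0.3333, τ₂ = 0.303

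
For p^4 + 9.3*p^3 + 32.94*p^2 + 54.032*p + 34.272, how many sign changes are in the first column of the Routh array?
Routh array:
p^4: [1, 32.94, 34.272]; p^3: [9.3, 54.032]; p^2: [27.1301, 34.272]; p^1: [42.2838]; p^0: [34.272]
First column: [1, 9.3, 27.1301, 42.2838, 34.272]. Sign changes = 0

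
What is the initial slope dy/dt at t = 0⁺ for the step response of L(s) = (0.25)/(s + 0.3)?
IVT: y'(0⁺) = lim_{s→∞} s²·Y(s) = lim_{s→∞} s·L(s).
deg(num) = 0, deg(den) = 1, relative degree = 1, so s·L(s) → (leading num)/(leading den) = 0.25/1 = 0.25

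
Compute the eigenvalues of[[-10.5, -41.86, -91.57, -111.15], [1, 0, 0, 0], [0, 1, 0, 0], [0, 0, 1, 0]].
Eigenvalues solve det(λI - A) = 0.
Characteristic polynomial: λ^4 + 10.5*λ^3 + 41.86*λ^2 + 91.57*λ + 111.15 = 0.
Factor: (λ + 3.8)(λ + 4.5)(λ^2 + 2.2*λ + 6.5) = 0.
Roots: -1.1 + 2.3j, -1.1 - 2.3j, -3.8, -4.5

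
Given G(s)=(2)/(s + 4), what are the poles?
Set denominator = 0: s + 4 = 0 → Poles: -4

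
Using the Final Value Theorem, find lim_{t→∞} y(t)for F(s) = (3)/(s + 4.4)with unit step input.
FVT: lim_{t→∞} y(t) = lim_{s→0} s*Y(s) where Y(s) = F(s)/s.
= lim_{s→0} F(s) = F(0) = num(0)/den(0) = 3/4.4 = 0.6818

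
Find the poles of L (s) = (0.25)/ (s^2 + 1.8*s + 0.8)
Set denominator = 0: s^2 + 1.8*s + 0.8 = (s + 1)(s + 0.8) = 0 → Poles: -0.8, -1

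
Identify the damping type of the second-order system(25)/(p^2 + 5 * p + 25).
Standard form: ωn²/(p²+2ζωn·p+ωn²) gives ωn=5, ζ=0.5.
Underdamped (ζ = 0.5 < 1)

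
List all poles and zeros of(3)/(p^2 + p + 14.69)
Set denominator = 0: p^2 + p + 14.69 = 0 → Poles: -0.5 + 3.8j, -0.5 - 3.8j
Numerator is a nonzero constant (3) → Zeros: none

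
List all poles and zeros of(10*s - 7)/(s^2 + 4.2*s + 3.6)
Set denominator = 0: s^2 + 4.2*s + 3.6 = (s + 1.2)(s + 3) = 0 → Poles: -1.2, -3
Set numerator = 0: 10*s - 7 = 0 → Zeros: 0.7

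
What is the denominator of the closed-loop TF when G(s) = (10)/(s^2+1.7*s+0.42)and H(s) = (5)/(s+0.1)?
Characteristic poly = G_den * H_den + G_num * H_num = (s^3 + 1.8*s^2 + 0.59*s + 0.042) + (50) = s^3 + 1.8*s^2 + 0.59*s + 50.042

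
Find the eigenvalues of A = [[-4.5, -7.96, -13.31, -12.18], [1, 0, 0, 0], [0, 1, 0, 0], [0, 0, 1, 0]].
Eigenvalues solve det(λI - A) = 0.
Characteristic polynomial: λ^4 + 4.5*λ^3 + 7.96*λ^2 + 13.31*λ + 12.18 = 0.
Factor: (λ + 2.8)(λ + 1.5)(λ^2 + 0.2*λ + 2.9) = 0.
Roots: -0.1 + 1.7j, -0.1 - 1.7j, -1.5, -2.8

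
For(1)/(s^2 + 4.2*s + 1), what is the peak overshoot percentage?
Standard form: ωn²/(s²+2ζωn·s+ωn²) → ωn = 1, ζ = 2.1.
ζ ≥ 1, so the response is non-oscillatory: peak overshoot = 0%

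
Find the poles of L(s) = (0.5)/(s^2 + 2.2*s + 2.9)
Set denominator = 0: s^2 + 2.2*s + 2.9 = 0 → Poles: -1.1 + 1.3j, -1.1 - 1.3j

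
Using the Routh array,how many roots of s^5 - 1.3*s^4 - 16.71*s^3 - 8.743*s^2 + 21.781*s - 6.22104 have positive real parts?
Routh array:
s^5: [1, -16.71, 21.781]; s^4: [-1.3, -8.743, -6.22104]; s^3: [-23.4354, 16.9956]; s^2: [-9.68577, -6.22104]; s^1: [32.0478]; s^0: [-6.22104]
First column: [1, -1.3, -23.4354, -9.68577, 32.0478, -6.22104]. Sign changes = RHP roots = 3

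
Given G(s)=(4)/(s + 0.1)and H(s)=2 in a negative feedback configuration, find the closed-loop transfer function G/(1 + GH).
Closed-loop T = G/(1+GH).
Numerator: G_num * H_den = 4.
Denominator: G_den * H_den + G_num * H_num = (s + 0.1) + (8) = s + 8.1.
T(s) = (4)/(s + 8.1)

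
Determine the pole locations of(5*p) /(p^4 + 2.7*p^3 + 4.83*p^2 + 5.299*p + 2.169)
Set denominator = 0: p^4 + 2.7*p^3 + 4.83*p^2 + 5.299*p + 2.169 = (p + 0.9)(p + 1)(p^2 + 0.8*p + 2.41) = 0 → Poles: -0.4 + 1.5j, -0.4 - 1.5j, -0.9, -1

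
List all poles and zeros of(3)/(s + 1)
Set denominator = 0: s + 1 = 0 → Poles: -1
Numerator is a nonzero constant (3) → Zeros: none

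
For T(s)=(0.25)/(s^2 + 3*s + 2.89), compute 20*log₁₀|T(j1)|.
Substitute s = j*1: T(j1) = 0.0375832 - 0.0596559j.
|T(j1)| = sqrt(Re² + Im²) = 0.07051.
20*log₁₀(0.07051) = -23.04 dB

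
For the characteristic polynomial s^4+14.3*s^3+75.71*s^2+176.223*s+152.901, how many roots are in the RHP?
s^4 + 14.3*s^3 + 75.71*s^2 + 176.223*s + 152.901 = (s + 4.5)(s + 4.2)(s^2 + 5.6*s + 8.09). Poles: -2.8 + 0.5j, -2.8 - 0.5j, -4.2, -4.5. RHP poles (Re>0): 0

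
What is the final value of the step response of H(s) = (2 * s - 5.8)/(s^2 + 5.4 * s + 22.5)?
FVT: lim_{t→∞} y(t) = lim_{s→0} s*Y(s) where Y(s) = H(s)/s.
= lim_{s→0} H(s) = H(0) = num(0)/den(0) = -5.8/22.5 = -0.2578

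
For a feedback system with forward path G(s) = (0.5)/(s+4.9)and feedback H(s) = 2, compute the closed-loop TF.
Closed-loop T = G/(1+GH).
Numerator: G_num * H_den = 0.5.
Denominator: G_den * H_den + G_num * H_num = (s + 4.9) + (1) = s + 5.9.
T(s) = (0.5)/(s + 5.9)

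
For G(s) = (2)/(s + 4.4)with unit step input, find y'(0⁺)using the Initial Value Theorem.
IVT: y'(0⁺) = lim_{s→∞} s²·Y(s) = lim_{s→∞} s·G(s).
deg(num) = 0, deg(den) = 1, relative degree = 1, so s·G(s) → (leading num)/(leading den) = 2/1 = 2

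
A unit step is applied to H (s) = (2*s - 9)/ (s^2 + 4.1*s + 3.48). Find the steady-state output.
FVT: lim_{t→∞} y(t) = lim_{s→0} s*Y(s) where Y(s) = H(s)/s.
= lim_{s→0} H(s) = H(0) = num(0)/den(0) = -9/3.48 = -2.586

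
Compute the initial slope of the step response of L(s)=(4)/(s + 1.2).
IVT: y'(0⁺) = lim_{s→∞} s²·Y(s) = lim_{s→∞} s·L(s).
deg(num) = 0, deg(den) = 1, relative degree = 1, so s·L(s) → (leading num)/(leading den) = 4/1 = 4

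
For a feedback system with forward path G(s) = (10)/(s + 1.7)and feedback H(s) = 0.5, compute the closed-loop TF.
Closed-loop T = G/(1+GH).
Numerator: G_num * H_den = 10.
Denominator: G_den * H_den + G_num * H_num = (s + 1.7) + (5) = s + 6.7.
T(s) = (10)/(s + 6.7)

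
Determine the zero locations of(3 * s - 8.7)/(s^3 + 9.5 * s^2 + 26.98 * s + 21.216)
Set numerator = 0: 3*s - 8.7 = 0 → Zeros: 2.9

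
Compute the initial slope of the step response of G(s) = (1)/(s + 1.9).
IVT: y'(0⁺) = lim_{s→∞} s²·Y(s) = lim_{s→∞} s·G(s).
deg(num) = 0, deg(den) = 1, relative degree = 1, so s·G(s) → (leading num)/(leading den) = 1/1 = 1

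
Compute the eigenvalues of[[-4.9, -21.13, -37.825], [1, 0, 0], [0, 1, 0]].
Eigenvalues solve det(λI - A) = 0.
Characteristic polynomial: λ^3 + 4.9*λ^2 + 21.13*λ + 37.825 = 0.
Factor: (λ + 2.5)(λ^2 + 2.4*λ + 15.13) = 0.
Roots: -1.2 + 3.7j, -1.2 - 3.7j, -2.5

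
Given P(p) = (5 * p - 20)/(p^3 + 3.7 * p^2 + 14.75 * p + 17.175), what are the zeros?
Set numerator = 0: 5*p - 20 = 0 → Zeros: 4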